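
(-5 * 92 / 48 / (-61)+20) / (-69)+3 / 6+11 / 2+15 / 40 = 614467/101016 = 6.08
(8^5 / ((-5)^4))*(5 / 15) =32768/1875 = 17.48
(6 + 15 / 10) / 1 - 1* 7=1/2 = 0.50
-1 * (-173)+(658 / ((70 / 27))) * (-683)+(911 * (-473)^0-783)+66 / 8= -3460723/20 = -173036.15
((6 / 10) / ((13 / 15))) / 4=9/52 = 0.17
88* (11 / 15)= 64.53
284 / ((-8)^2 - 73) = -284/9 = -31.56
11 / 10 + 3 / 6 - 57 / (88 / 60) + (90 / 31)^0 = -3989/110 = -36.26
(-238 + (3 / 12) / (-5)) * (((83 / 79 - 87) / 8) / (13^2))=3232719/213616 = 15.13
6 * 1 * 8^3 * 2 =6144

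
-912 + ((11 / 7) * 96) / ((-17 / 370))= -4195.36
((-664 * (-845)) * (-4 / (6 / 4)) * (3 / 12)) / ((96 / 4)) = -140270/9 = -15585.56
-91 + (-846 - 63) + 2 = -998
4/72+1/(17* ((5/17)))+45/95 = 1247/1710 = 0.73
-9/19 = -0.47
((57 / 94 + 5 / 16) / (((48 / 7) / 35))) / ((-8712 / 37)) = -6263915/314468352 = -0.02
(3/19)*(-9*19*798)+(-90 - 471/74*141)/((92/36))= -1622997/74 = -21932.39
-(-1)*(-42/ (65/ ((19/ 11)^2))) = -15162/7865 = -1.93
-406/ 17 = -23.88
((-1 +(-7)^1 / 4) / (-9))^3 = 1331/46656 = 0.03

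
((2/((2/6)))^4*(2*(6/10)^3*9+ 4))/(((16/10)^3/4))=39933/4 = 9983.25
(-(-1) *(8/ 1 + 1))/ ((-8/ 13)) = -117/8 = -14.62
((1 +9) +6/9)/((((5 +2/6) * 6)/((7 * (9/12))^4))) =253.23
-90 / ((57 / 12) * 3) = -120/19 = -6.32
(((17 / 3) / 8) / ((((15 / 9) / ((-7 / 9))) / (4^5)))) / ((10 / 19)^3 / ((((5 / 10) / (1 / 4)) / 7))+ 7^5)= -14925184/741103155 = -0.02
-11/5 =-2.20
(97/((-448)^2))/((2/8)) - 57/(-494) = 76525/652288 = 0.12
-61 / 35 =-1.74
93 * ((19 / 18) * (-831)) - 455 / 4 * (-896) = 40687/2 = 20343.50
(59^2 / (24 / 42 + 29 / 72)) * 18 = 64316.97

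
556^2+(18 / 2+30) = 309175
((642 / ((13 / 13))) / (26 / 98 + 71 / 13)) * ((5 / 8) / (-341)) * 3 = -1022385/1658624 = -0.62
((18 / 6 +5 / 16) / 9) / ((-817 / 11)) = -583/117648 = 0.00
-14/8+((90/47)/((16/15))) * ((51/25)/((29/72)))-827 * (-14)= 63163287/5452 = 11585.34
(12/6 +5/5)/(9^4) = 1/2187 = 0.00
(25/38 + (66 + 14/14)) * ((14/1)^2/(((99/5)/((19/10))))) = 1272.52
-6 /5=-1.20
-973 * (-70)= 68110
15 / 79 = 0.19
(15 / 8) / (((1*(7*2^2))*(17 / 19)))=285/3808 = 0.07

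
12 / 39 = 4/13 = 0.31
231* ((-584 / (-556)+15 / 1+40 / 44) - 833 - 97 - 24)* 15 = -451311525/139 = -3246845.50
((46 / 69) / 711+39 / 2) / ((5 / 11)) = 915101/21330 = 42.90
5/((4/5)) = 25/4 = 6.25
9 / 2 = 4.50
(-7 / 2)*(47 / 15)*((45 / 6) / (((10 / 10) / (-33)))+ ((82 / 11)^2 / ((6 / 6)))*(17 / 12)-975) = 273195349/21780 = 12543.40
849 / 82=10.35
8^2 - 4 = 60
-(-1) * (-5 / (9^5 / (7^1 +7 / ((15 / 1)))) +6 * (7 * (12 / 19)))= 89279960/3365793 = 26.53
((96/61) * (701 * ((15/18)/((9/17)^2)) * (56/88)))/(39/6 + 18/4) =189.76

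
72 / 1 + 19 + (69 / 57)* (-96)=-479/19 = -25.21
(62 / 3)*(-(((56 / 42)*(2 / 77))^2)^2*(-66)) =507904/258854211 = 0.00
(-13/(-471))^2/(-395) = -169/87627195 = 0.00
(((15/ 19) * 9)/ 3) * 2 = 4.74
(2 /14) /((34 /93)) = 93/238 = 0.39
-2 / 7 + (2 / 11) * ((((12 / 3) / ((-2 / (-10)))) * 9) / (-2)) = -1282/77 = -16.65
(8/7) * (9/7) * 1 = 72/49 = 1.47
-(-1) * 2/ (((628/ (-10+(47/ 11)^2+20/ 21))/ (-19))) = -444581/797874 = -0.56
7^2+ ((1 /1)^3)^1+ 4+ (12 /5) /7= 1902/35 = 54.34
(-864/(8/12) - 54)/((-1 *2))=675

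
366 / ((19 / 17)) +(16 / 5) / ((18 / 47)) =287134/855 = 335.83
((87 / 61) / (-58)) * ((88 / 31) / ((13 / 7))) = -924/24583 = -0.04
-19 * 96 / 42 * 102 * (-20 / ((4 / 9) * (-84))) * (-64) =7441920/49 = 151875.92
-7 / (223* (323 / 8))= -56/72029 = 0.00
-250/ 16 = -125/8 = -15.62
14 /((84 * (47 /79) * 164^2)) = 79/7584672 = 0.00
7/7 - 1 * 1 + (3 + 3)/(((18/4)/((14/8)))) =7/3 = 2.33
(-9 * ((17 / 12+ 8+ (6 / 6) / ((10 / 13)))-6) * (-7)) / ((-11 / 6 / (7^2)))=-873621/110 = -7942.01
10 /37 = 0.27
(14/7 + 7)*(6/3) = 18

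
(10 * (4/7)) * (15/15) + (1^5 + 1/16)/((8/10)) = 3155/448 = 7.04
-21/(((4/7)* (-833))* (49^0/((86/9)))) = 43/102 = 0.42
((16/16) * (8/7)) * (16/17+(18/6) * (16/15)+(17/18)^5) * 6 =33.55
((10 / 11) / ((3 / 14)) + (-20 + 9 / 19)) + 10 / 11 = -9013/627 = -14.37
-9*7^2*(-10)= 4410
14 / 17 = 0.82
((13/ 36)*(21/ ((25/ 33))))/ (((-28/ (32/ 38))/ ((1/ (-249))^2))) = -143/29450475 = 0.00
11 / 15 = 0.73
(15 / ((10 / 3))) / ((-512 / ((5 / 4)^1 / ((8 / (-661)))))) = 29745/32768 = 0.91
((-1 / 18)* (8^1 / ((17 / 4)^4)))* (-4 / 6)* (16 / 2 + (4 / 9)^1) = 155648/20295603 = 0.01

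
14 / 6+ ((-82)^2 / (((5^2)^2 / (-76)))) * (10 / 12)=-84879/125 = -679.03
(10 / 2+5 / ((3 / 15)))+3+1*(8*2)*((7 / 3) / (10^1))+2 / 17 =9397/255 = 36.85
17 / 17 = 1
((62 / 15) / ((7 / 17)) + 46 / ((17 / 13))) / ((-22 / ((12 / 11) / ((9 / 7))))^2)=0.07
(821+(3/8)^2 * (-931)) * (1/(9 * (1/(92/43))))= 1015795/6192 = 164.05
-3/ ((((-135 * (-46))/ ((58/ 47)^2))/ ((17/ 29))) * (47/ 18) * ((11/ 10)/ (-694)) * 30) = 1368568/394008285 = 0.00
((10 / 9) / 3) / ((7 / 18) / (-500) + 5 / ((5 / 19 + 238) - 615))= -11930000/452553 = -26.36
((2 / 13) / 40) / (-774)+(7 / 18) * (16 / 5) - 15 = -922723/67080 = -13.76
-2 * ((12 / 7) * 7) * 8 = -192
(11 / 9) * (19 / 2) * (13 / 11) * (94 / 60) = 11609/540 = 21.50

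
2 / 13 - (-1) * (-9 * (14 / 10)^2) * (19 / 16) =-108127/5200 = -20.79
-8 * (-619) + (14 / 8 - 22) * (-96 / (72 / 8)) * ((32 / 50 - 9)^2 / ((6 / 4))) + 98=15114.10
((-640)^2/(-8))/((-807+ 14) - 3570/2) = 25600/1289 = 19.86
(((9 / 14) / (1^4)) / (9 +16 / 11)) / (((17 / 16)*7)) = 792/95795 = 0.01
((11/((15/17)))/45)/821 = 187/554175 = 0.00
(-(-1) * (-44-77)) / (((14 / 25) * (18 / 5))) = -60.02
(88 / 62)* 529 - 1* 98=652.84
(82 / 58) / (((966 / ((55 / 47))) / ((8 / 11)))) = 820/658329 = 0.00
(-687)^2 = 471969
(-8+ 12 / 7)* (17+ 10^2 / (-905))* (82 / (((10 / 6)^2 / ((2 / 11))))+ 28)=-112204128/31675 = -3542.36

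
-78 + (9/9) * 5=-73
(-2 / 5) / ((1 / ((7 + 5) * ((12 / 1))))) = -288/5 = -57.60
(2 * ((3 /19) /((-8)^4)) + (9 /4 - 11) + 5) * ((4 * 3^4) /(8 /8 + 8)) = -1313253/9728 = -135.00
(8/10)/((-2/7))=-14/5 = -2.80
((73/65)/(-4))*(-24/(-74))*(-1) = 219/2405 = 0.09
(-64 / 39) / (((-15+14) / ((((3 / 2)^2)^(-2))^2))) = 16384/255879 = 0.06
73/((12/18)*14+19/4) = 876/169 = 5.18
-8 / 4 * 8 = -16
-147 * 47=-6909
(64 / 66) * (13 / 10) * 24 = 30.25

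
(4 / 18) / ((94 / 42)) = 14/141 = 0.10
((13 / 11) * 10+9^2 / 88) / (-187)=-1121/16456 = -0.07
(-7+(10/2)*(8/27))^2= 22201/729 = 30.45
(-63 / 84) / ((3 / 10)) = -2.50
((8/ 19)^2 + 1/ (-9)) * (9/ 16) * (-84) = -4515/1444 = -3.13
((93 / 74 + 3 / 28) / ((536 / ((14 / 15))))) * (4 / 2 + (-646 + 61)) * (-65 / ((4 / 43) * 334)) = 153497487/52991104 = 2.90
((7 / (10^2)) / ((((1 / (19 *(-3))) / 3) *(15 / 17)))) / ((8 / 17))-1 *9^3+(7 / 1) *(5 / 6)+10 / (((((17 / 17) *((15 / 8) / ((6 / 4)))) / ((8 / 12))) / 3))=-8831933/12000 = -735.99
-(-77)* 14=1078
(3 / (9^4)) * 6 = 2/729 = 0.00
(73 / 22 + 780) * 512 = 4411648/11 = 401058.91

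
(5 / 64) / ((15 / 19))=19/192 = 0.10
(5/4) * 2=5/2 = 2.50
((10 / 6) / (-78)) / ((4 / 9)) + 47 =4883/104 = 46.95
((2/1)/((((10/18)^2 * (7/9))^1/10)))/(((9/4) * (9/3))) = 432/35 = 12.34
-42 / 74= -21/37 = -0.57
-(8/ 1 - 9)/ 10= 1/10 = 0.10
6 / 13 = 0.46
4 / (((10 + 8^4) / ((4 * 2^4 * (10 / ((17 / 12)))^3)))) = 221184000/10086389 = 21.93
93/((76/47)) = 4371/76 = 57.51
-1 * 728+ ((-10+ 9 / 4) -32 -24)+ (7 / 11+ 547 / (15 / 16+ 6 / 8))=-554755/1188 = -466.97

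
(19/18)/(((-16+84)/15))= 95/408 = 0.23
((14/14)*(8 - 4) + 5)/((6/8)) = 12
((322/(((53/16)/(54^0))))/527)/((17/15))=77280/474827 = 0.16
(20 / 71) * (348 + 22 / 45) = 62728/639 = 98.17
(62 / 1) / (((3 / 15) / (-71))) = -22010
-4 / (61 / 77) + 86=4938/61 = 80.95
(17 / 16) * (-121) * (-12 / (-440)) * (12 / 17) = -99/40 = -2.48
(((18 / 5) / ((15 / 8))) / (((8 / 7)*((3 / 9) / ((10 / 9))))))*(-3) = -84/5 = -16.80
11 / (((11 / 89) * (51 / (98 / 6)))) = 4361/153 = 28.50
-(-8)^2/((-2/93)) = 2976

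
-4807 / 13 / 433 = -4807/5629 = -0.85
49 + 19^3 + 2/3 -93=20447/3 = 6815.67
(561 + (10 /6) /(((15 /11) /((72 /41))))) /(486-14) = 23089/19352 = 1.19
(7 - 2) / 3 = 5/3 = 1.67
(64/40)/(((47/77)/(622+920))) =4042.01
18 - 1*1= 17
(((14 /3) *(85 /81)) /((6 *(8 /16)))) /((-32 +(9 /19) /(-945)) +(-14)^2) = 0.01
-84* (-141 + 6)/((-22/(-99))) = 51030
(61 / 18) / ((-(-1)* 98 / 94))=2867/882 = 3.25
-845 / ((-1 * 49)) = 845/49 = 17.24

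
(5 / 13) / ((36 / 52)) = 0.56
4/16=1/4 = 0.25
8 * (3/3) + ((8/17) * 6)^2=4616/289 = 15.97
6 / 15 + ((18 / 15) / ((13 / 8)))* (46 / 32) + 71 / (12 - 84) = 445/936 = 0.48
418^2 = 174724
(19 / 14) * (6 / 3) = 19/7 = 2.71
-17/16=-1.06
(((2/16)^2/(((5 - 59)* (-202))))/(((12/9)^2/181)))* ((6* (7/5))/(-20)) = -1267/20684800 = 0.00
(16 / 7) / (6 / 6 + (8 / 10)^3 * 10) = 400/1071 = 0.37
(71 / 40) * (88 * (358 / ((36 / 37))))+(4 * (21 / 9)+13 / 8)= 20694197/360 = 57483.88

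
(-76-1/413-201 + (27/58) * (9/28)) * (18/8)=-34106049/54752 = -622.92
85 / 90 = 17/18 = 0.94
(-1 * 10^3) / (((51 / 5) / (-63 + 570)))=-845000/17 = -49705.88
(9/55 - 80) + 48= -1751/55 = -31.84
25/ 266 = 0.09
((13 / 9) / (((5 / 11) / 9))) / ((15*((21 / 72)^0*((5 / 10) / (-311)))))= -88946/75 = -1185.95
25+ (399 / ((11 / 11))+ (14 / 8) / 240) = 407047/960 = 424.01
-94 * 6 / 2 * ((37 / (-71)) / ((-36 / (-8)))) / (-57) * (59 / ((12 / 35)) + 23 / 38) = -68469647/692037 = -98.94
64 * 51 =3264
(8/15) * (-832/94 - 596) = -75808/235 = -322.59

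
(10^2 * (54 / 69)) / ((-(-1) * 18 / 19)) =1900/23 = 82.61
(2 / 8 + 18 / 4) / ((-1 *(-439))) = 0.01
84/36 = 7/3 = 2.33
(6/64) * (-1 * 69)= -207/32 = -6.47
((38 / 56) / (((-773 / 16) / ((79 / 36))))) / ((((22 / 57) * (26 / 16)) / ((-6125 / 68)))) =24954125/5637489 = 4.43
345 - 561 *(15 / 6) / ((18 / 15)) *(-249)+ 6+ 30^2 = 1169079/4 = 292269.75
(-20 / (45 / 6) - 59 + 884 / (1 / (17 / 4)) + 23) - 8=11131/3 = 3710.33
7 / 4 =1.75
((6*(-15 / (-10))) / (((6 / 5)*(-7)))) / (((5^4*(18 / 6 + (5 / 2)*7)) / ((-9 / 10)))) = 27/358750 = 0.00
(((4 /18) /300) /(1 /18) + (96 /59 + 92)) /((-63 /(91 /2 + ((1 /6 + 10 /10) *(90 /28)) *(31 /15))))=-29419489/371700 = -79.15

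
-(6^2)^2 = -1296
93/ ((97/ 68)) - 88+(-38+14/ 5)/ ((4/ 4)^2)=-28132/485 = -58.00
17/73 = 0.23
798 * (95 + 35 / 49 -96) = -228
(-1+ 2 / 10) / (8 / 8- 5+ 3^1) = 4/5 = 0.80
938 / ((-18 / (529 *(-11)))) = 2729111/9 = 303234.56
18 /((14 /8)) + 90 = 100.29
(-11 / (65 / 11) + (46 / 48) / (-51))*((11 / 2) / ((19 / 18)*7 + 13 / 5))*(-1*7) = 11519123/1589432 = 7.25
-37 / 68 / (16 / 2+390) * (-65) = 2405/27064 = 0.09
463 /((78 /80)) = 18520/39 = 474.87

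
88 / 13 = 6.77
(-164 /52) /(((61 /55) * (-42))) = 2255/33306 = 0.07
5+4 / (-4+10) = 17/3 = 5.67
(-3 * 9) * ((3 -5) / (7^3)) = 54/343 = 0.16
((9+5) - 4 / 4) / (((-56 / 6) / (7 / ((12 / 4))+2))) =-169/28 = -6.04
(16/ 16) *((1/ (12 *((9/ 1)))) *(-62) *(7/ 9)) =-217/486 = -0.45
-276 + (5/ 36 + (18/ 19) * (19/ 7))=-68869/252 = -273.29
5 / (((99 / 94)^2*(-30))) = -4418/29403 = -0.15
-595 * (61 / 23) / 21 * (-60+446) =-2001410/69 = -29005.94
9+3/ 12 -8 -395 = -1575/4 = -393.75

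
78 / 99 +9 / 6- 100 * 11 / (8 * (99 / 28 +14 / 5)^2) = -59067881/51926754 = -1.14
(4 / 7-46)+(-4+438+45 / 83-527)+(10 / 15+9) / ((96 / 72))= -303599/2324 = -130.64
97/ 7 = 13.86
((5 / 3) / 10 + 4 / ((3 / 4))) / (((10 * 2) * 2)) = 11/80 = 0.14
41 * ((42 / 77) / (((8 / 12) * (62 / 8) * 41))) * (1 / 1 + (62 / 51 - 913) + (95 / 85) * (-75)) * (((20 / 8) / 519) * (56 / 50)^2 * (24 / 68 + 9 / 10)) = -338826768/426224425 = -0.79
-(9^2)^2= -6561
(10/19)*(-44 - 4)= -480/19 = -25.26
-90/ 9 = -10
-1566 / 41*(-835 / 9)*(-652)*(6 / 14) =-284187240/287 = -990199.44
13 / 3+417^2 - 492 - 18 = 520150/3 = 173383.33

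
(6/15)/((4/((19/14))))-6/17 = -517/2380 = -0.22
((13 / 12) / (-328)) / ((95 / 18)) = -39/62320 = 0.00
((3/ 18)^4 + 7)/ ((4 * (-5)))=-9073/25920 = -0.35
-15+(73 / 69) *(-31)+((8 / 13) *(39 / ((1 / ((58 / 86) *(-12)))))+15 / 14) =-10008923/41538 = -240.96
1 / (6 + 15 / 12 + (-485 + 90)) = -4/1551 = 0.00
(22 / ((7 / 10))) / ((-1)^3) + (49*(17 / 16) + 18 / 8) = 2563/112 = 22.88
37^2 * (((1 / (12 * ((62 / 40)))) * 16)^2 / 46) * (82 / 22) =179612800/2188197 = 82.08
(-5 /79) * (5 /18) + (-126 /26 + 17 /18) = -36226/9243 = -3.92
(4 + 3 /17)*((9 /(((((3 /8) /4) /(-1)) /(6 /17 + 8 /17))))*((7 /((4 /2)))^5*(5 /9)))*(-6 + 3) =83530790/289 = 289033.88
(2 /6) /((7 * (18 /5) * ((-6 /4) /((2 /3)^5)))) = -160/137781 = 0.00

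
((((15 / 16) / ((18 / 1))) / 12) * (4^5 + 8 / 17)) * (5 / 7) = 7775/2448 = 3.18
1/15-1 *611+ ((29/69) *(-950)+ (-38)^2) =49886/115 = 433.79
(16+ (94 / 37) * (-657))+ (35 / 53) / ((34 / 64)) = -1651.89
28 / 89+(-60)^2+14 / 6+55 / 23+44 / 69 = 22142462/6141 = 3605.68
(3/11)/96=1/352 = 0.00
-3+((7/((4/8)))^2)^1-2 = 191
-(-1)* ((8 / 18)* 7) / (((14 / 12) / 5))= 40/3 = 13.33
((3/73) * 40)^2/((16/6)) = 5400/5329 = 1.01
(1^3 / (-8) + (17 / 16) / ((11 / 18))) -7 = -5.39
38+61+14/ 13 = 1301/13 = 100.08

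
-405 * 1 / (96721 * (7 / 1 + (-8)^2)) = -405/6867191 = 0.00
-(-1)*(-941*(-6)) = 5646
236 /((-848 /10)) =-295/106 = -2.78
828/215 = 3.85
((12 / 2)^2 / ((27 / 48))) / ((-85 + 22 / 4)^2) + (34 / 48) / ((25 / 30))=434897/505620 = 0.86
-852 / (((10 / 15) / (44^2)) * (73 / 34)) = -84123072/73 = -1152370.85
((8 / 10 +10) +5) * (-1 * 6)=-474/5 = -94.80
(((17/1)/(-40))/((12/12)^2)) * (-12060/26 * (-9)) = -92259/52 = -1774.21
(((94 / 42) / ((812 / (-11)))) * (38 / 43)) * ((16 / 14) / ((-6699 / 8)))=28576/781446267 = 0.00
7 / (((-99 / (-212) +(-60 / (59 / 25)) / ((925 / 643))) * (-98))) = 231398/55739901 = 0.00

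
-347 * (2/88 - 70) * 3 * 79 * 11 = 253213881/4 = 63303470.25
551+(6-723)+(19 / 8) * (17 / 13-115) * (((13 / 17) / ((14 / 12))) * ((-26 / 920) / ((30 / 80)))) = -2089177/13685 = -152.66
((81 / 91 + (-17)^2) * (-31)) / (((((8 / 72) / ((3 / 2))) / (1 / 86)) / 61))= -336720915/3913 = -86051.86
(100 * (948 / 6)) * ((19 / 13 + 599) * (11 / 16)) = 84792675/13 = 6522513.46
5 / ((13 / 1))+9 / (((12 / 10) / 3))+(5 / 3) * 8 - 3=2591/78 = 33.22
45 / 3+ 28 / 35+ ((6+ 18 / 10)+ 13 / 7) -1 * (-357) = 13386/35 = 382.46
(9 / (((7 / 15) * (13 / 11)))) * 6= 8910/91 = 97.91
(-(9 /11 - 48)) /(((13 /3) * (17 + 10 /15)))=4671/7579 = 0.62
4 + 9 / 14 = 65/14 = 4.64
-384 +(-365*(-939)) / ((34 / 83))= 28433949/34 = 836292.62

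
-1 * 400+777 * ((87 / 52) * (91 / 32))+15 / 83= 35027339/10624 = 3297.00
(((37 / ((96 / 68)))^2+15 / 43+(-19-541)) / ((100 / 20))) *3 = 76.34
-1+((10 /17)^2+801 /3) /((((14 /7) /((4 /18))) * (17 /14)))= 23.46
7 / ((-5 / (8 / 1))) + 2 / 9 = -494/45 = -10.98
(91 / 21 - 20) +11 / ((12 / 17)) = -1/12 = -0.08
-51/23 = -2.22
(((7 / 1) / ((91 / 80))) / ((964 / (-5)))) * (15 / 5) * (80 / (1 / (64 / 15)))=-102400/3133 = -32.68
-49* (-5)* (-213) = -52185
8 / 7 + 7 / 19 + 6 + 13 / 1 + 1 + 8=3925/133 = 29.51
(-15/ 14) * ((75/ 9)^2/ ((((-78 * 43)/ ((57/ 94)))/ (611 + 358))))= 19178125/1471288 = 13.03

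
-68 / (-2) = 34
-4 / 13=-0.31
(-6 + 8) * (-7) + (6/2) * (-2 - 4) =-32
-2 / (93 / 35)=-70/93 = -0.75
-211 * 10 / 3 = -2110/3 = -703.33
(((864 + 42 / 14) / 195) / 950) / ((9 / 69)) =6647/185250 = 0.04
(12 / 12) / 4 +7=29/4 = 7.25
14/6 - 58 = -167/3 = -55.67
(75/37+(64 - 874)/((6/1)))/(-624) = 205/962 = 0.21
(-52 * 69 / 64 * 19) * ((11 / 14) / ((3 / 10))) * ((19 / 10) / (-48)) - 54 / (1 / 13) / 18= 768001/10752 = 71.43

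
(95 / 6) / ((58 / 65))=6175/348 = 17.74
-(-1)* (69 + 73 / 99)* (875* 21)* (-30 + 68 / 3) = -84574000/9 = -9397111.11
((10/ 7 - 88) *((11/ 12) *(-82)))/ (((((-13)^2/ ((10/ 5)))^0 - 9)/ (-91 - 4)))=4327345/56 = 77274.02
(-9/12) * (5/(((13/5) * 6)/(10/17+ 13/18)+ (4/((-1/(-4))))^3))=-30075/32945392 = 0.00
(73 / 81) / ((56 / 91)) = 949/648 = 1.46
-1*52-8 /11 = -580/11 = -52.73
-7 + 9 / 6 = -11/2 = -5.50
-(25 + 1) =-26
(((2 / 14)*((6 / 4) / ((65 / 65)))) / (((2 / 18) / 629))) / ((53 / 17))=288711/742 = 389.10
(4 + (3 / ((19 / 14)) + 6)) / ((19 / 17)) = 3944/361 = 10.93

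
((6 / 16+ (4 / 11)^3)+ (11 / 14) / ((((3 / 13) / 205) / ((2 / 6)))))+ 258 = 329429467/670824 = 491.08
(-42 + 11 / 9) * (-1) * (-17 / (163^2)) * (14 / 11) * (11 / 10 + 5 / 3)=-3624859/39454965 = -0.09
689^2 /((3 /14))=6646094/3 = 2215364.67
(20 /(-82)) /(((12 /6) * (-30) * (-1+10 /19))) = -19/2214 = -0.01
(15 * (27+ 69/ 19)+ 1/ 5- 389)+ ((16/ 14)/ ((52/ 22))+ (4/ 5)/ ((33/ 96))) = 6988006/95095 = 73.48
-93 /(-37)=93/37 = 2.51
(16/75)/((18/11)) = 88/675 = 0.13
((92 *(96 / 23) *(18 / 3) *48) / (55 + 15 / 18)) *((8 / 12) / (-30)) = -73728/1675 = -44.02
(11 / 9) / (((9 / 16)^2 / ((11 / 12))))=7744/2187 = 3.54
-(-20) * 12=240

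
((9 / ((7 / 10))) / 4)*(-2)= -45/7 = -6.43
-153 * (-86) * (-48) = -631584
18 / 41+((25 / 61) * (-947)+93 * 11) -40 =1488906/2501 = 595.32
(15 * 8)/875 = 24/175 = 0.14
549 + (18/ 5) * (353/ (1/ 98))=625437/5 = 125087.40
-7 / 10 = -0.70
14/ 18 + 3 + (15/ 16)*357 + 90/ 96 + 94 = 31205/72 = 433.40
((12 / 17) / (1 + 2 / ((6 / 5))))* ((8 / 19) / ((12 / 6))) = 18/323 = 0.06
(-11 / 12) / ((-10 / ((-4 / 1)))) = -11/30 = -0.37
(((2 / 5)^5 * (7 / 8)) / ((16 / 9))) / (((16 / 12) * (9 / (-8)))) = -21/6250 = 0.00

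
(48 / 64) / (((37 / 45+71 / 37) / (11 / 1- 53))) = -14985/1304 = -11.49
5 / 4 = 1.25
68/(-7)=-68/7 = -9.71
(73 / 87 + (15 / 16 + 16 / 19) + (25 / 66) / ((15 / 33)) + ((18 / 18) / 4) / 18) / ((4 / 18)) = 274999/17632 = 15.60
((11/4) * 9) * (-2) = -99/2 = -49.50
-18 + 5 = -13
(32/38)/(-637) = -16/12103 = 0.00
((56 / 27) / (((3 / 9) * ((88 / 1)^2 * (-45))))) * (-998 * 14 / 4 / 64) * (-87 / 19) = -709079/158906880 = 0.00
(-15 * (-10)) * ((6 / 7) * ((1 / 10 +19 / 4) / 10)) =873/14 = 62.36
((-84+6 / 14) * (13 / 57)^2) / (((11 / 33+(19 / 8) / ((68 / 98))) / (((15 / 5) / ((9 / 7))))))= -597584/221293 = -2.70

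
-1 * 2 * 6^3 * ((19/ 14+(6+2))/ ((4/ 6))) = -42444/7 = -6063.43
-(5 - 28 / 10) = -11/5 = -2.20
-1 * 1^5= -1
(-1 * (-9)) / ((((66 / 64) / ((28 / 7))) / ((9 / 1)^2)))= 31104/11 = 2827.64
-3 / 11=-0.27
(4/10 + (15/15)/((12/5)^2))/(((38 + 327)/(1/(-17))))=-413/4467600 = 0.00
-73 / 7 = -10.43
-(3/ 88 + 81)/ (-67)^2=-0.02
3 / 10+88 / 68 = 271/170 = 1.59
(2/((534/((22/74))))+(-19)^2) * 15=17831650/3293 = 5415.02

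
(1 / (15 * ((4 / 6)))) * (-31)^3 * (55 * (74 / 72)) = -12124937/72 = -168401.90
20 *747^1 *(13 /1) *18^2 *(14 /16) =55061370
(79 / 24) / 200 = 79/4800 = 0.02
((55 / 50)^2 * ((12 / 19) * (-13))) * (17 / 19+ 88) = -883.15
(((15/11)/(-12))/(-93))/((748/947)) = 4735/3060816 = 0.00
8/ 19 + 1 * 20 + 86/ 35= 15214/665 = 22.88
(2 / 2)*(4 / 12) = 1/3 = 0.33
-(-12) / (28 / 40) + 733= 750.14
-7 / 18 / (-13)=7/234 = 0.03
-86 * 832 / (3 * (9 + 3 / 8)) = -572416/225 = -2544.07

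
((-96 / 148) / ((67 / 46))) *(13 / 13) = -1104/2479 = -0.45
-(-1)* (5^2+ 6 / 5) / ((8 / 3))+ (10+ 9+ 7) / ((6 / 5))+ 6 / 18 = 1273/40 = 31.82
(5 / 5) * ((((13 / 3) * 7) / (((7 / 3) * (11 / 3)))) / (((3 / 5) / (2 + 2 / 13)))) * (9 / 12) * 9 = 945/11 = 85.91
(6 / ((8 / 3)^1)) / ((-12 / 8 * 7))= -3/14 = -0.21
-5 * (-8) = 40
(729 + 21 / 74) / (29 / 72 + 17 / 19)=36913428/65675 = 562.06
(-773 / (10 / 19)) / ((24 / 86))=-631541/120 = -5262.84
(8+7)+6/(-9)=43/3 = 14.33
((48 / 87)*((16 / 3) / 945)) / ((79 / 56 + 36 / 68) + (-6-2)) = -34816/67756905 = 0.00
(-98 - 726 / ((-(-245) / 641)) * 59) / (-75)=27480604/18375 = 1495.54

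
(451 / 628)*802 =180851/314 = 575.96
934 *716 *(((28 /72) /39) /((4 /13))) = 585151/27 = 21672.26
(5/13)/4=5/52 = 0.10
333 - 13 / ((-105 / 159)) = 12344/35 = 352.69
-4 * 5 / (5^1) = -4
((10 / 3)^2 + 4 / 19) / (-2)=-968/171 = -5.66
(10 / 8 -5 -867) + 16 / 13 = -45215/52 = -869.52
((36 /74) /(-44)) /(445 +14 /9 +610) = -81/7740326 = 0.00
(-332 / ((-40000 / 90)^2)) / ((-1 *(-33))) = -2241/44000000 = 0.00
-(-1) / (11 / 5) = 5/11 = 0.45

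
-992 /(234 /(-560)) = 277760/117 = 2374.02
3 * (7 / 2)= 21/2 = 10.50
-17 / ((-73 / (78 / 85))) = 78/365 = 0.21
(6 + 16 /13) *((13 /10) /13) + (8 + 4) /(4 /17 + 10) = 3573/1885 = 1.90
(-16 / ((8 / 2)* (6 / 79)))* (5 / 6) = -395/9 = -43.89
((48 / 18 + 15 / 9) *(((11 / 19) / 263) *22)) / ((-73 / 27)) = -28314/364781 = -0.08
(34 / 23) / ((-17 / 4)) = -8/23 = -0.35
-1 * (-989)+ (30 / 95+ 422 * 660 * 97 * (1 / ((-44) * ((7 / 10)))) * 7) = -116643103/19 = -6139110.68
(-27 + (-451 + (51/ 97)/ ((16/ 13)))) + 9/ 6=-738865/1552 = -476.07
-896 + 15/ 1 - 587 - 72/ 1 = -1540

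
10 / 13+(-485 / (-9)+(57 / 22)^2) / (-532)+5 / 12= 32294707/30126096 = 1.07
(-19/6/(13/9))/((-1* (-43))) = -57/1118 = -0.05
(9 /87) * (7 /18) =7/174 = 0.04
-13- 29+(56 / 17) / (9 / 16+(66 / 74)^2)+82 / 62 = -599618221/15675615 = -38.25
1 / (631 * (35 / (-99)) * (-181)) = 99/3997385 = 0.00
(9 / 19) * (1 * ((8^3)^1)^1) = 4608/19 = 242.53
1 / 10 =0.10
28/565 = 0.05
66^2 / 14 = 2178/7 = 311.14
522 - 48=474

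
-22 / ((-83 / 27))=594/83 = 7.16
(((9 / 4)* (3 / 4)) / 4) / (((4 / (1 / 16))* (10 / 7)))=189/40960 = 0.00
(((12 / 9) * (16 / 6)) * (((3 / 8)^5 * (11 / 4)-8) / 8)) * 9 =-1045903/32768 = -31.92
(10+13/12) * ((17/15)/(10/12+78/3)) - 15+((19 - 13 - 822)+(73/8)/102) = -25976239/31280 = -830.44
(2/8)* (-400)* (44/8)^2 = -3025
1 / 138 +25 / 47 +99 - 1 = 639125/6486 = 98.54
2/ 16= 1/8 = 0.12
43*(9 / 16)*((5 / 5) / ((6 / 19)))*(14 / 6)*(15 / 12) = 28595/128 = 223.40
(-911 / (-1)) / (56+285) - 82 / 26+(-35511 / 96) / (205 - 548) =4143819/6950944 = 0.60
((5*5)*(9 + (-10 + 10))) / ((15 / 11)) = 165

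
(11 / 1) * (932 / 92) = 2563/23 = 111.43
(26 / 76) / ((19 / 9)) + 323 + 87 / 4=498053/1444 = 344.91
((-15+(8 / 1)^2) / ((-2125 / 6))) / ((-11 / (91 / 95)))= 26754/2220625 = 0.01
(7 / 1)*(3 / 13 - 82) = -7441/13 = -572.38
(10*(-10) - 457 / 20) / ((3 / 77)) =-63063/20 = -3153.15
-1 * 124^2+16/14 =-107624/7 = -15374.86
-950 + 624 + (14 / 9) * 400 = 2666/9 = 296.22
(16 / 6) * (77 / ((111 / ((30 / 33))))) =560/333 = 1.68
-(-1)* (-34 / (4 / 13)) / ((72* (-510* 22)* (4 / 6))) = 13/63360 = 0.00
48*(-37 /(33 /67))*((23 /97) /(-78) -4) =600651784/41613 = 14434.23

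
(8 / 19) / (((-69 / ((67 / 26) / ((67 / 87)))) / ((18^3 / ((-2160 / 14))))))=21924/28405 = 0.77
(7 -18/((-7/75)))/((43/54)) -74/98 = 527231/2107 = 250.23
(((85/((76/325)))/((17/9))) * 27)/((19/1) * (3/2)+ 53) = 63.75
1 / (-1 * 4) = -1/4 = -0.25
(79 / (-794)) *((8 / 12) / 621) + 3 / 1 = 2218754/739611 = 3.00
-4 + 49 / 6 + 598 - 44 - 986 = -2567/6 = -427.83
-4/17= -0.24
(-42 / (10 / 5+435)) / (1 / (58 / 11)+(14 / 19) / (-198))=-241164/466555 = -0.52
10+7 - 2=15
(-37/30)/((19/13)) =-481/570 = -0.84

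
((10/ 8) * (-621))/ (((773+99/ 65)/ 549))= -110801925/201376 = -550.22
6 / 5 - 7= -29/5 = -5.80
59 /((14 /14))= 59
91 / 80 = 1.14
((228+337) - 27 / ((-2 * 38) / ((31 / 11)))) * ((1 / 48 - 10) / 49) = -226651783/1966272 = -115.27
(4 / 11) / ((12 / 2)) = 2/33 = 0.06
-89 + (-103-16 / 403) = -77392/403 = -192.04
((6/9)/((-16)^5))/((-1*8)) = 1/12582912 = 0.00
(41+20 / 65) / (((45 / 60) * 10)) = 358/65 = 5.51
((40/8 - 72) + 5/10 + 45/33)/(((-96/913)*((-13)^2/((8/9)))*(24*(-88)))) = -118939/77096448 = 0.00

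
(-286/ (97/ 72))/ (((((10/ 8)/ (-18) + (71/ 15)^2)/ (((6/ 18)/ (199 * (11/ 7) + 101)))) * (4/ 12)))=-600600/26142373 = -0.02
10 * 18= 180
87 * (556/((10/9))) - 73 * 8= 214754/5 = 42950.80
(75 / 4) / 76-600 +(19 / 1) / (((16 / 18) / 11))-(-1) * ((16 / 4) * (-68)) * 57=-4824063/304 = -15868.63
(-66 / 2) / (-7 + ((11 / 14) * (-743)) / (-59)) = -9086/797 = -11.40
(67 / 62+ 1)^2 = 16641/3844 = 4.33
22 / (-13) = -22/13 = -1.69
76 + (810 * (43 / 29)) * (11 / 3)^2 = 470474/29 = 16223.24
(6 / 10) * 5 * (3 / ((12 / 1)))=3/4 = 0.75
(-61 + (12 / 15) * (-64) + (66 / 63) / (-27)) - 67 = -508142/2835 = -179.24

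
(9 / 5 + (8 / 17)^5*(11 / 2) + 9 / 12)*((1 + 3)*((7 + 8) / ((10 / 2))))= 228051561/7099285 = 32.12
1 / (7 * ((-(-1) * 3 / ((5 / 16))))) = 5/336 = 0.01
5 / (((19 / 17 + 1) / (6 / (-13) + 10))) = 2635/117 = 22.52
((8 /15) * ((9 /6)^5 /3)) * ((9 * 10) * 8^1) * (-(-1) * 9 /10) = 4374/5 = 874.80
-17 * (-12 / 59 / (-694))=-102/20473 = 0.00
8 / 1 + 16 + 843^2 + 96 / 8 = 710685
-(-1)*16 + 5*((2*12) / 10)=28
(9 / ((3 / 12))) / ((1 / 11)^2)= 4356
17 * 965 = 16405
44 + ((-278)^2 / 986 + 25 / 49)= 2968691/24157 = 122.89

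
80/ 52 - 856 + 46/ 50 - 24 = -285201/325 = -877.54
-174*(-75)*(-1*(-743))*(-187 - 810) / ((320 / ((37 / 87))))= -411127905/32 = -12847747.03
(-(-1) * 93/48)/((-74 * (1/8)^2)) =-62/37 = -1.68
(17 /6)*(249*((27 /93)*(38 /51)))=152.61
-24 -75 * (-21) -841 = 710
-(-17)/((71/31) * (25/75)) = 1581/71 = 22.27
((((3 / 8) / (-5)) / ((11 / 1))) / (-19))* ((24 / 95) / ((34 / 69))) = 621/3375350 = 0.00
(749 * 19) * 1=14231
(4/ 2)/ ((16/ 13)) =13/8 = 1.62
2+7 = 9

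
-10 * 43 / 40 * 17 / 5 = -36.55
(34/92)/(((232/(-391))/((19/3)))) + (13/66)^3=-65649263/16674768 = -3.94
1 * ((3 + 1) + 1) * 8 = 40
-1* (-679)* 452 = 306908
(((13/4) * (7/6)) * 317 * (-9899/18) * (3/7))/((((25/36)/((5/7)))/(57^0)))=-40793779/140 = -291384.14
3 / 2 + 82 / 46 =151/46 = 3.28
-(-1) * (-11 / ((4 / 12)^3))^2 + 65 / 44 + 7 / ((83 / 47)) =322159139/3652 = 88214.44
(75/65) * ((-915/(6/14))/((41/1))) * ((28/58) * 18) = -522.11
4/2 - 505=-503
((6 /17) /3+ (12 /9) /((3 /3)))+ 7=431/51 = 8.45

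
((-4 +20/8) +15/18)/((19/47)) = -94/57 = -1.65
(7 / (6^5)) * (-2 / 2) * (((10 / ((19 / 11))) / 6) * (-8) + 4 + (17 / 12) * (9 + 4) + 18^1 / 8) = -1127/73872 = -0.02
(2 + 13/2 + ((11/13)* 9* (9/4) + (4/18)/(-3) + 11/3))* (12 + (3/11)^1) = 205175/572 = 358.70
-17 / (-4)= 17/4 = 4.25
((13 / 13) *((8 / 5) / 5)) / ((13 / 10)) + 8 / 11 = 696/715 = 0.97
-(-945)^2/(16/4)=-893025/4 = -223256.25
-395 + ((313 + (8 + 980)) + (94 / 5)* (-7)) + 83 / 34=132063/170 = 776.84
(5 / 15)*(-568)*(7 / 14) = -284/3 = -94.67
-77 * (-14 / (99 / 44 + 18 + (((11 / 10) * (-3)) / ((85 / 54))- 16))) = 261800/523 = 500.57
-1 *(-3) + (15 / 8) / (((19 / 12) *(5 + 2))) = 843/266 = 3.17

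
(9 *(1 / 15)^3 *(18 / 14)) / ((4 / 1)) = 3/3500 = 0.00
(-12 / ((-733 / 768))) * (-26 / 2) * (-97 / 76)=2905344/13927 = 208.61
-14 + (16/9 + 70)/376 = -23365/1692 = -13.81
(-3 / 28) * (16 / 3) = -4/7 = -0.57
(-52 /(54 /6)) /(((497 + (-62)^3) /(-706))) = -36712/2140479 = -0.02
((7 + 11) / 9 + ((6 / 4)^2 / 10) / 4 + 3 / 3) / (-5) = -489/800 = -0.61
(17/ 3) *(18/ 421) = 102/421 = 0.24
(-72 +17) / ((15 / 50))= -183.33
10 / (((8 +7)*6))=1/9 = 0.11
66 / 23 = 2.87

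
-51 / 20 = -2.55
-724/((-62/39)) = 14118/31 = 455.42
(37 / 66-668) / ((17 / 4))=-88102/561 = -157.04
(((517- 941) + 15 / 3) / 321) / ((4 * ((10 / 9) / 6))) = -3771/2140 = -1.76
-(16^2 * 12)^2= -9437184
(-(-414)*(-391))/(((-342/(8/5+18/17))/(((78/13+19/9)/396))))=4363721/169290 = 25.78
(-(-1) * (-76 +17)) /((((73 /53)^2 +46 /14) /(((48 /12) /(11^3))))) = -0.03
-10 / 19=-0.53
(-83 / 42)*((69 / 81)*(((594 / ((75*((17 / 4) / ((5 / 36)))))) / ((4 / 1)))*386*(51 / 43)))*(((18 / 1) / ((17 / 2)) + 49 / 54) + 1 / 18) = -409333507/2664495 = -153.63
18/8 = 9/4 = 2.25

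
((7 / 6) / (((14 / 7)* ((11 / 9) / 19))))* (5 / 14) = 285/88 = 3.24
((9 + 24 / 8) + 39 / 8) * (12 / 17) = 405/34 = 11.91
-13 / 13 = -1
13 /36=0.36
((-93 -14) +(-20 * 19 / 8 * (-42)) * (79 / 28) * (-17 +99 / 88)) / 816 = -2862829/26112 = -109.64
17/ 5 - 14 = -53/5 = -10.60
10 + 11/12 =131/12 = 10.92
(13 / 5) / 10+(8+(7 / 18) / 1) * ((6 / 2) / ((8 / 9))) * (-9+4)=-56521/400 = -141.30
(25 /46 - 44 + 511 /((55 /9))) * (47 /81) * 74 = 176698051/102465 = 1724.47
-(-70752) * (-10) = -707520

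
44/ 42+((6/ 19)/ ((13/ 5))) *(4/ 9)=5714/5187 = 1.10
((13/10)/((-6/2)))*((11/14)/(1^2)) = -143/420 = -0.34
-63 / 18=-7/2 = -3.50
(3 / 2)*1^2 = 3/2 = 1.50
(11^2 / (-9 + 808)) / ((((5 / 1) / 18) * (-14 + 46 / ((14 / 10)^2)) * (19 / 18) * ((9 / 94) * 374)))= 4851/3184780 = 0.00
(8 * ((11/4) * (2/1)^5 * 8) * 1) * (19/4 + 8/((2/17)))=409728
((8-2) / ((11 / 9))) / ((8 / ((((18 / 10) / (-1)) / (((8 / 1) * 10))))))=-243/17600 = -0.01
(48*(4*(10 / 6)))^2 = 102400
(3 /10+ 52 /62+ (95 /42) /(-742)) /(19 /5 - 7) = -5485721/15457344 = -0.35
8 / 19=0.42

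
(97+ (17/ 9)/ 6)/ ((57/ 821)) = 4314355/3078 = 1401.67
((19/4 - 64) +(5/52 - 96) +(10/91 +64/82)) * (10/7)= -5755570/26117 = -220.38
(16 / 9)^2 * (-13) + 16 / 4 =-37.09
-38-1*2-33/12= -171/4 = -42.75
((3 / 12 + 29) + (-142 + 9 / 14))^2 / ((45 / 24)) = 9853321/1470 = 6702.94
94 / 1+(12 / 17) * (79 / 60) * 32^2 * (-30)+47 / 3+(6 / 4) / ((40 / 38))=-58018493/2040 = -28440.44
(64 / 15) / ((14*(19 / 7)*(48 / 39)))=26/285 = 0.09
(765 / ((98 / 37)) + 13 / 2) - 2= 14373/49 = 293.33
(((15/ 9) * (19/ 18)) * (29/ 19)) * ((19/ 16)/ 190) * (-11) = -319/1728 = -0.18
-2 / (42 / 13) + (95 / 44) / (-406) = -0.62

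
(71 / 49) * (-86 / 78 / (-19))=3053/36309 = 0.08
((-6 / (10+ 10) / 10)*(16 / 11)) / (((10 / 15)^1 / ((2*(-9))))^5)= 172186884/275 = 626134.12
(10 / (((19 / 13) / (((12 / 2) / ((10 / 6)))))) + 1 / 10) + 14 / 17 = 82543/3230 = 25.56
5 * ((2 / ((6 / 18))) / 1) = 30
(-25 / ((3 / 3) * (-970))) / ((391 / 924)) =2310/37927 = 0.06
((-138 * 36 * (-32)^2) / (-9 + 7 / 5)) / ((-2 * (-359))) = 6359040/6821 = 932.27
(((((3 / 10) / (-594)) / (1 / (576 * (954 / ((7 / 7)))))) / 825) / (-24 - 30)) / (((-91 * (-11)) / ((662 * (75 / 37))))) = 561376/67222155 = 0.01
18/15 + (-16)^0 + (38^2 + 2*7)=7301/5 = 1460.20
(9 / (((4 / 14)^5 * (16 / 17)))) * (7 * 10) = 90001485/256 = 351568.30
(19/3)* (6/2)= 19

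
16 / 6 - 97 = -283/3 = -94.33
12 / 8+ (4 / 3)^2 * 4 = 155/18 = 8.61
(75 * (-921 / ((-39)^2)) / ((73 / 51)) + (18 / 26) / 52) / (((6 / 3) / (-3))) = 4695129/98696 = 47.57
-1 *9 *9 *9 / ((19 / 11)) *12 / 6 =-16038/19 = -844.11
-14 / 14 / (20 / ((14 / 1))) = -0.70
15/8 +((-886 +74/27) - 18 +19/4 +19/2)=-885.13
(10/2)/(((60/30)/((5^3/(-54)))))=-625/108 = -5.79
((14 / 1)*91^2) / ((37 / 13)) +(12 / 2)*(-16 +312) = 1572854/37 = 42509.57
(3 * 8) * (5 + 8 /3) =184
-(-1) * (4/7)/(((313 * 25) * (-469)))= -4/25689475 = 0.00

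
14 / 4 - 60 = -113/2 = -56.50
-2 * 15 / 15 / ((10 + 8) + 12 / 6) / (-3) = 1/30 = 0.03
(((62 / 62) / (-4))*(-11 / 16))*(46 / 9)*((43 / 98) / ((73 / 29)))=315491/2060352 = 0.15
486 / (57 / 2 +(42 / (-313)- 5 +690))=0.68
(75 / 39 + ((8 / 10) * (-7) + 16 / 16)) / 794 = -87/25805 = 0.00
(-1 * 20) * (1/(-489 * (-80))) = -1/1956 = 0.00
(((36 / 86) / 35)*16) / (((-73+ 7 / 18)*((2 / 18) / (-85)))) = 793152/393407 = 2.02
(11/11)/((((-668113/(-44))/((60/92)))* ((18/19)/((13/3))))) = 27170/138299391 = 0.00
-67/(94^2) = -67/8836 = -0.01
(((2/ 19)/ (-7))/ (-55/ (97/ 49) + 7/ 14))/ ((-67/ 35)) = -1940/6737989 = 0.00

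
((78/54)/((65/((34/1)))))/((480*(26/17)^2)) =4913/7300800 = 0.00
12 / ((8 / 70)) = 105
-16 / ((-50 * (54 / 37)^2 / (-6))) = -5476/6075 = -0.90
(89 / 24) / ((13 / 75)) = 2225/104 = 21.39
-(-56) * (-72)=-4032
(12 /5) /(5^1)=0.48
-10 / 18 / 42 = -5/378 = -0.01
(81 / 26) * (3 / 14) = 243/364 = 0.67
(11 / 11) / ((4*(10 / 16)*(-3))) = -2/15 = -0.13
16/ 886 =8/443 = 0.02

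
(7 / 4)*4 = 7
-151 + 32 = -119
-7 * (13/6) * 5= -455/6 = -75.83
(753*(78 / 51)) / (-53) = -19578/901 = -21.73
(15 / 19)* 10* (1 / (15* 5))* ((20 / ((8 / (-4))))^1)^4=20000/19 = 1052.63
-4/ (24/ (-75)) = 25/2 = 12.50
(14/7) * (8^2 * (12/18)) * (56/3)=14336/9 = 1592.89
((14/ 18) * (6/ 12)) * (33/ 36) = 0.36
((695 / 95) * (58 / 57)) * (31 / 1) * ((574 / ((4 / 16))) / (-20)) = -143455228/5415 = -26492.19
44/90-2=-68/45 = -1.51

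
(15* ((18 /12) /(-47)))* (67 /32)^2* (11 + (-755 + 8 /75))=46959429/30080 = 1561.15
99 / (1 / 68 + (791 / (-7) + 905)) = 6732/53857 = 0.12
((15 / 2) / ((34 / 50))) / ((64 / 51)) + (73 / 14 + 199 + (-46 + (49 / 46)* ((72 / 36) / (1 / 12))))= 3968453/20608 = 192.57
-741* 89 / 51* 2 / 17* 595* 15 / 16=-11541075/136 = -84860.85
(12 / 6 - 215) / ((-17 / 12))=2556/17 = 150.35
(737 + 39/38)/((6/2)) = 28045/114 = 246.01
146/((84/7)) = 73/6 = 12.17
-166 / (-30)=83/15 = 5.53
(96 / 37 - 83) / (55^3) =-119/246235 = 0.00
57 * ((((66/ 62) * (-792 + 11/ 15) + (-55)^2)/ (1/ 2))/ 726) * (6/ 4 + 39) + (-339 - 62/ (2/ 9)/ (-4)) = 8439153/620 = 13611.54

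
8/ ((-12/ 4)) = -8/3 = -2.67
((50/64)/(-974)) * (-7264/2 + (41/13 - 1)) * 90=13271625/50648 = 262.04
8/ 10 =4/5 = 0.80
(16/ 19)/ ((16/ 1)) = 1/19 = 0.05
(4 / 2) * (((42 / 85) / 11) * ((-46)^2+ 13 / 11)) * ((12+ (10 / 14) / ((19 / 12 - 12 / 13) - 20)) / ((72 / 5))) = 1157796/7327 = 158.02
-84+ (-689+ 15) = -758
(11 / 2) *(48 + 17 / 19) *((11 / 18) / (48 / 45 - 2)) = -562045/3192 = -176.08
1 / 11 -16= -175/11 = -15.91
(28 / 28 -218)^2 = 47089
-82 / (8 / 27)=-1107/4 = -276.75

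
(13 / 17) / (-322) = -13/5474 = 0.00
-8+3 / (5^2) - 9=-422/25 = -16.88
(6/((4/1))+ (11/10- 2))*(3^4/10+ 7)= 453/50 = 9.06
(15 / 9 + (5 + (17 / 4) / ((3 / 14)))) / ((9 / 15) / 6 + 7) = 265/71 = 3.73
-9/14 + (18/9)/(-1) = -37/14 = -2.64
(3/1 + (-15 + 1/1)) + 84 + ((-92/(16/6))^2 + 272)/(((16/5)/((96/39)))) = 31143/26 = 1197.81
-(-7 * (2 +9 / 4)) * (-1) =-119/4 = -29.75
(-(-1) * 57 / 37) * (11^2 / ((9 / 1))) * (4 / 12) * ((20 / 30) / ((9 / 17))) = 78166/8991 = 8.69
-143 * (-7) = 1001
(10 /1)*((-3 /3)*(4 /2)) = -20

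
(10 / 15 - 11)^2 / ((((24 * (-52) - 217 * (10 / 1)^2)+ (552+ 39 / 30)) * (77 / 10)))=-96100/155195271 = 0.00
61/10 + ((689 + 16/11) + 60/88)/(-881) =5.32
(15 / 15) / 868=1/868 = 0.00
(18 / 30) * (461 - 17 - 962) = -1554/5 = -310.80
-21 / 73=-0.29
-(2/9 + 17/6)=-55/18 = -3.06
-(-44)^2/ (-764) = 484/191 = 2.53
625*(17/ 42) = 10625/42 = 252.98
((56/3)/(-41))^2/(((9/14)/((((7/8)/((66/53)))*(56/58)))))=28504672/130306077 = 0.22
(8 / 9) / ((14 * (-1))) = -4/63 = -0.06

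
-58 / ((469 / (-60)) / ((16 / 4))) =13920/469 = 29.68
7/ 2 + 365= 737/2 = 368.50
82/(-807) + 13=12.90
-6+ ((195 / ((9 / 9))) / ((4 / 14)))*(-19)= -25947/2 = -12973.50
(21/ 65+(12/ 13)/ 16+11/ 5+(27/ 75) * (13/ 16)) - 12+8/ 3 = -100777/15600 = -6.46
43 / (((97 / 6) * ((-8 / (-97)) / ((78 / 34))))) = 5031/68 = 73.99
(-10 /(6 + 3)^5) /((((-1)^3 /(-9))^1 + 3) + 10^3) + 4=4.00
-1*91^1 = -91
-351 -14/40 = -351.35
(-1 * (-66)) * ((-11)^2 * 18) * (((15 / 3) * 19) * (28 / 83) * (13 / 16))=3743076.69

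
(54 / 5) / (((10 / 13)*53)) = 351/1325 = 0.26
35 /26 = 1.35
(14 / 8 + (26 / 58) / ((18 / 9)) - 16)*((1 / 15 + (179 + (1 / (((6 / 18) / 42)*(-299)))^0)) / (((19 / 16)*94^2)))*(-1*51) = 74706959/6085795 = 12.28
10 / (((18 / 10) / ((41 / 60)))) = 205/54 = 3.80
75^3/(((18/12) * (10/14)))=393750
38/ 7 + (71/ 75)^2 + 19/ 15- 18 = -409838/39375 = -10.41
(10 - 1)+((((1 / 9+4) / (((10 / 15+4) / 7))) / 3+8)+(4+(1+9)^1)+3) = 649/18 = 36.06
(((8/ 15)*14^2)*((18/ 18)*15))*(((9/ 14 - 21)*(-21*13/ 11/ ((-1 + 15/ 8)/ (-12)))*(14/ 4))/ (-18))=23237760/11 = 2112523.64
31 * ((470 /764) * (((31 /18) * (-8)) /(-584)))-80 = -79.55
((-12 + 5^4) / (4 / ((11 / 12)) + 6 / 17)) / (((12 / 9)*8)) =12.18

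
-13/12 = -1.08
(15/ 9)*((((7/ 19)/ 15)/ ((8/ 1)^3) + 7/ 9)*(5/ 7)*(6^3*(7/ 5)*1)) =340501/1216 = 280.02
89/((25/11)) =979/25 = 39.16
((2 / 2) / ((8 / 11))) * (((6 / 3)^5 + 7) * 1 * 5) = 2145/8 = 268.12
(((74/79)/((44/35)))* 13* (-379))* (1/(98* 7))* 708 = -3788.89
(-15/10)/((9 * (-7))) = 1/42 = 0.02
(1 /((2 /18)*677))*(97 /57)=291/12863 = 0.02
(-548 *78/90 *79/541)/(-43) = 562796/348945 = 1.61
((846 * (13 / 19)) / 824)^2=30239001/61277584 = 0.49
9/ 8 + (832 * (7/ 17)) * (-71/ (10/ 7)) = -11577347/680 = -17025.51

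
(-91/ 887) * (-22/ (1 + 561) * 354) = 354354/249247 = 1.42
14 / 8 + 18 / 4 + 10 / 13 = 365/52 = 7.02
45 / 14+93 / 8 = 14.84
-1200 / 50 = -24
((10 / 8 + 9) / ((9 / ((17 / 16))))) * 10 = 3485/288 = 12.10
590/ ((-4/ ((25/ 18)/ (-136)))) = 7375/4896 = 1.51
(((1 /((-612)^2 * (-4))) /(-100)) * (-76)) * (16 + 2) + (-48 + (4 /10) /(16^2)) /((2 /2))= -399500671/8323200 = -48.00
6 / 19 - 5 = -89/19 = -4.68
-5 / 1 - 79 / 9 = -124/9 = -13.78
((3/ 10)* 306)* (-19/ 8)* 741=-6462261/40 = -161556.52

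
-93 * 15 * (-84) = 117180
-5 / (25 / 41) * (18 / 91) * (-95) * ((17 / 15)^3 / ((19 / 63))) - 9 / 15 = 1207623/1625 = 743.15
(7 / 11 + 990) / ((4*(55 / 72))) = 324.21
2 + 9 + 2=13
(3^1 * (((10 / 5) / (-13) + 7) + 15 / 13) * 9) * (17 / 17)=216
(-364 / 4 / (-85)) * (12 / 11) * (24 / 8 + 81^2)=7167888/935 = 7666.19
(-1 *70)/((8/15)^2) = -7875/32 = -246.09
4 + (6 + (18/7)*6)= 178/7 = 25.43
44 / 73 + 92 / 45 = 8696/3285 = 2.65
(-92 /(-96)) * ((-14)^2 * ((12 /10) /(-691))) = -1127/3455 = -0.33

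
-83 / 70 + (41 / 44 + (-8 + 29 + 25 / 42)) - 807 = -785.66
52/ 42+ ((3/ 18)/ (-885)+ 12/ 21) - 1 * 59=-2125777/37170 = -57.19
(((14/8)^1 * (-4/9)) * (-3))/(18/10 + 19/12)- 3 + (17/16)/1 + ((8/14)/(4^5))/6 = -389059/311808 = -1.25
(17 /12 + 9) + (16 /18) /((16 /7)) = 389/36 = 10.81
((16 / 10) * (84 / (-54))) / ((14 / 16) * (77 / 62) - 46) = 55552/1002465 = 0.06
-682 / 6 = -341/3 = -113.67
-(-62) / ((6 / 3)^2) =31/2 = 15.50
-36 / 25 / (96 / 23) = -69/200 = -0.34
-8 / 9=-0.89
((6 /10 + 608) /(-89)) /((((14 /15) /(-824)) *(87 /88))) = 6106.55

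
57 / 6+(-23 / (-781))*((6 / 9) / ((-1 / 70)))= 38077/4686 = 8.13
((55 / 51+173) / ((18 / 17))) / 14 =11.74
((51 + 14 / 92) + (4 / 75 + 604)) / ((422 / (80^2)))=144669376/14559 = 9936.77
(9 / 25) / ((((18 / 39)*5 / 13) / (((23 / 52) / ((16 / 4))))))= 897/4000 = 0.22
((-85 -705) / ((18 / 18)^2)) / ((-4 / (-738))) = -145755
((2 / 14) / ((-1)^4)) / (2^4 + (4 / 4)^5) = 1/119 = 0.01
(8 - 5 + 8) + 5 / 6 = 71/6 = 11.83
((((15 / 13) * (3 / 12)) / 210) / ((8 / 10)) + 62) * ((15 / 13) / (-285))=-180549/719264 = -0.25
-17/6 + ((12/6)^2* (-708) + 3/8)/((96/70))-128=-843095/384 = -2195.56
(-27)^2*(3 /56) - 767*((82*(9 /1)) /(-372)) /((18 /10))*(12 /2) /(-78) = -135269/5208 = -25.97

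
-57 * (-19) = 1083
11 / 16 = 0.69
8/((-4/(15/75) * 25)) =-2/125 = -0.02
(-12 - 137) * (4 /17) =-35.06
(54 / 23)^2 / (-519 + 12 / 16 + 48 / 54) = -0.01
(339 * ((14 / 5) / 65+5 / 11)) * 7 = 4221567/3575 = 1180.86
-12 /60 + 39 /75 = 8/25 = 0.32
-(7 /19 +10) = -197/19 = -10.37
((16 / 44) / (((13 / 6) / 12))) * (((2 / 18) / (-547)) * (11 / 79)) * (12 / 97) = -384/54491593 = 0.00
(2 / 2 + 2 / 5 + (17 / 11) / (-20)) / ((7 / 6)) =873/770 = 1.13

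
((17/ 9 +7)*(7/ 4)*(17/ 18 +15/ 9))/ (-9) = -3290/729 = -4.51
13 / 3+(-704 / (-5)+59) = 3062/15 = 204.13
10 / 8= 5/4 = 1.25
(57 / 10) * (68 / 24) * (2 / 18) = 323/180 = 1.79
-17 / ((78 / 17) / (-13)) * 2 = 289/3 = 96.33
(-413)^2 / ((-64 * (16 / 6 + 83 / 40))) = -562.07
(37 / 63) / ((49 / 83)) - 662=-2040523/3087 = -661.01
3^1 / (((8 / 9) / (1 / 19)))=27/152 = 0.18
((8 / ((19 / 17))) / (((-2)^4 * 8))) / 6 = 17/1824 = 0.01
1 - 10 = -9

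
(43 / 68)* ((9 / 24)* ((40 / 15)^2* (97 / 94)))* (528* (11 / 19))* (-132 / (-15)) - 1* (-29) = 357503709/75905 = 4709.88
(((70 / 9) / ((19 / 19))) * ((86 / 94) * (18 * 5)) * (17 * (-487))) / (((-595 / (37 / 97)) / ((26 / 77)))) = 402904840/351043 = 1147.74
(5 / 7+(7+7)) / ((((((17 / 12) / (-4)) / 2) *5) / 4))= -39552/595 = -66.47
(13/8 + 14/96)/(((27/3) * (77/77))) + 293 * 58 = 7341493/432 = 16994.20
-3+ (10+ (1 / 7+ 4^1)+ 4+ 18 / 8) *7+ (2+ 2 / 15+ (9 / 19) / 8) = 323629/2280 = 141.94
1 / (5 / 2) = 2/5 = 0.40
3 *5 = 15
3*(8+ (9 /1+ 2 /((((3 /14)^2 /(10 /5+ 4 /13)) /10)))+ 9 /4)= 159803/52 = 3073.13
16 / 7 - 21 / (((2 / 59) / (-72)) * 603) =35764/469 = 76.26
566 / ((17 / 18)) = 10188/17 = 599.29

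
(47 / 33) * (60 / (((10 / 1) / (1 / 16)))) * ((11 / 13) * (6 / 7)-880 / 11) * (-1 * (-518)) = -6272573/286 = -21932.07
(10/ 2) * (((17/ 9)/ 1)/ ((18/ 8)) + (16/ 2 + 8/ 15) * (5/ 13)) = 20.61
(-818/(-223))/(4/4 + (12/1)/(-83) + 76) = 67894/1422517 = 0.05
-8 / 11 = -0.73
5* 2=10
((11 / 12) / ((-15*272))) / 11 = -1/48960 = 0.00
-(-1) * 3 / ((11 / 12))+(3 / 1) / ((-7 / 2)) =186/77 = 2.42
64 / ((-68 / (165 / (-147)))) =880/833 = 1.06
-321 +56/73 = -23377/73 = -320.23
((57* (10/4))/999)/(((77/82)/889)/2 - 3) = -989330/20803509 = -0.05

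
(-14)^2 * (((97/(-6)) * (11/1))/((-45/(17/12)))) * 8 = 3555244/405 = 8778.38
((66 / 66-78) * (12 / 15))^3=-29218112/125 = -233744.90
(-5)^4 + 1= 626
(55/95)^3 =1331/6859 = 0.19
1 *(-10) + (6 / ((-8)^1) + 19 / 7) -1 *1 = -253/28 = -9.04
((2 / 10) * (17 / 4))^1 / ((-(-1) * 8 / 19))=323/160 = 2.02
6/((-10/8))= -24/5 = -4.80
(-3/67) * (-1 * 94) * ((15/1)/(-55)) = -846/737 = -1.15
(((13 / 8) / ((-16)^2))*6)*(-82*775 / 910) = -19065/7168 = -2.66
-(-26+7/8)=201/8 = 25.12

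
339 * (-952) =-322728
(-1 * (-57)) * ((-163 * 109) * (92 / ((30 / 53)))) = -823002974/5 = -164600594.80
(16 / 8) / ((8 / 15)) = 15/4 = 3.75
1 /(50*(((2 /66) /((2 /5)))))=33/125 = 0.26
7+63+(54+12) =136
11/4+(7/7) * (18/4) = 7.25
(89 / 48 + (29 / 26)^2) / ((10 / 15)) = 25133/5408 = 4.65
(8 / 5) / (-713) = -8/3565 = 0.00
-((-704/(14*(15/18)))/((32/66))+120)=156/35 = 4.46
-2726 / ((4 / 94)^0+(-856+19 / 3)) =4089/1273 = 3.21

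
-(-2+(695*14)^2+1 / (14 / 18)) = -662710295/7 = -94672899.29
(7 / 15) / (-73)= -7/1095 = -0.01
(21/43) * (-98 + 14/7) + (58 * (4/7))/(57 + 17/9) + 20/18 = -32455442/717885 = -45.21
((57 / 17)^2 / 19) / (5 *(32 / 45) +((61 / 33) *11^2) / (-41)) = -0.31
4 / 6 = 2/3 = 0.67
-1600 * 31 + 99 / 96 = -1587167/32 = -49598.97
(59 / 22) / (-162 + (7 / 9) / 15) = -7965/480986 = -0.02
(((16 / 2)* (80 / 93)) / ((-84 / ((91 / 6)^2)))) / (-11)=47320/27621 = 1.71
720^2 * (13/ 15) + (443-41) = 449682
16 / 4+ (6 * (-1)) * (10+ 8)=-104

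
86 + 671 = 757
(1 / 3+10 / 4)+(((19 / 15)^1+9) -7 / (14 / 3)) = 58/5 = 11.60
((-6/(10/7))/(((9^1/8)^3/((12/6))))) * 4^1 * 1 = -28672/1215 = -23.60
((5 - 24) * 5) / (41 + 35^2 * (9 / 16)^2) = -0.22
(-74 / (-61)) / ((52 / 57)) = 2109/1586 = 1.33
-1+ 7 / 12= -5/12 = -0.42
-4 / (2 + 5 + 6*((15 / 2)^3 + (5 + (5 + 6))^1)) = -16/10537 = 0.00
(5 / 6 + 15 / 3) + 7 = 77/6 = 12.83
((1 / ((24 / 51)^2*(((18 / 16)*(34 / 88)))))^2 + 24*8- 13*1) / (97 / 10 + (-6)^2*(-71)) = -0.11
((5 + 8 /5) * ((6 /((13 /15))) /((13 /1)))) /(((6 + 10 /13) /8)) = 54/13 = 4.15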